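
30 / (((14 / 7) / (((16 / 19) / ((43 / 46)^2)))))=507840 / 35131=14.46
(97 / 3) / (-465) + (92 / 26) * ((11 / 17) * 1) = 684433 / 308295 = 2.22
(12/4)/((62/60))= 90/31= 2.90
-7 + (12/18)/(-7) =-149/21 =-7.10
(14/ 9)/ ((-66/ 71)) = -497/ 297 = -1.67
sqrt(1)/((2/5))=5/2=2.50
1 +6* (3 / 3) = 7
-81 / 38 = -2.13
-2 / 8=-1 / 4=-0.25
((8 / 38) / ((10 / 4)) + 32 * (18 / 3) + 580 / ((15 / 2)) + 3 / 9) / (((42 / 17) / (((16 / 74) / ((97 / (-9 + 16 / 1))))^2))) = 0.03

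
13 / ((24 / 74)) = 40.08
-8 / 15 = -0.53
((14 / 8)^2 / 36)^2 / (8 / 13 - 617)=-31213 / 2658521088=-0.00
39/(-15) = -13/5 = -2.60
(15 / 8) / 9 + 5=125 / 24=5.21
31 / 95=0.33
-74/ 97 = -0.76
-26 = -26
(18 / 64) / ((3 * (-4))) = -3 / 128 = -0.02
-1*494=-494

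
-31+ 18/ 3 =-25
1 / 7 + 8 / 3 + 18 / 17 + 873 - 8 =310186 / 357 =868.87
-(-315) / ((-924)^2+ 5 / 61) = 19215 / 52080341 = 0.00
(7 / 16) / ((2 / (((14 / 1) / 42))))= 7 / 96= 0.07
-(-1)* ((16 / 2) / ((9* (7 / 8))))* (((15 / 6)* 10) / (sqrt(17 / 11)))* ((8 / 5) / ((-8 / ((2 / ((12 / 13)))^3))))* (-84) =351520* sqrt(187) / 1377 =3490.90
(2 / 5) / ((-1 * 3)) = -2 / 15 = -0.13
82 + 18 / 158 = 6487 / 79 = 82.11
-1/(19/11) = -11/19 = -0.58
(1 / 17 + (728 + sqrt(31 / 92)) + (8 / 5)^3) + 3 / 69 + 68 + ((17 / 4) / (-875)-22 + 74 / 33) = sqrt(713) / 46 + 35244874057 / 45160500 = 781.02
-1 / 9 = -0.11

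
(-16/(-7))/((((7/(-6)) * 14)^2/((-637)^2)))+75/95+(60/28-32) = 458518/133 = 3447.50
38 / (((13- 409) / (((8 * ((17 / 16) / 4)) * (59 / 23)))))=-19057 / 36432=-0.52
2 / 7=0.29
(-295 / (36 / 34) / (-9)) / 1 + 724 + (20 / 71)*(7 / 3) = 8691073 / 11502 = 755.61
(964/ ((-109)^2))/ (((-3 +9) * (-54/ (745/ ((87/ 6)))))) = -359090/ 27908469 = -0.01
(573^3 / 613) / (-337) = -910.70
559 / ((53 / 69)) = 38571 / 53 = 727.75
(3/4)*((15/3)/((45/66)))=11/2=5.50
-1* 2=-2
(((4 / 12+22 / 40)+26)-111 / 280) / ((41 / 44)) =244739 / 8610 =28.42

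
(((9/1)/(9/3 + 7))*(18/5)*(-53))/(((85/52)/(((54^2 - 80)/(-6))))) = 105516216/2125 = 49654.69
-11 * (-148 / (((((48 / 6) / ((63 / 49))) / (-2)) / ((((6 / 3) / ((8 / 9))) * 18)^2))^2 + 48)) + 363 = 16607555240331 / 41841415948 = 396.92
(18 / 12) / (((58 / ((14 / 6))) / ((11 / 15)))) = 77 / 1740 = 0.04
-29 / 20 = -1.45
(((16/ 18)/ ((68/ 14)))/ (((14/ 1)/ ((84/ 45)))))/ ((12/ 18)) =28/ 765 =0.04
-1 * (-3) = 3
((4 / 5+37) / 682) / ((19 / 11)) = 189 / 5890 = 0.03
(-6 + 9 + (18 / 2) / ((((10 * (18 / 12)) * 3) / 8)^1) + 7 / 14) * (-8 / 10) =-102 / 25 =-4.08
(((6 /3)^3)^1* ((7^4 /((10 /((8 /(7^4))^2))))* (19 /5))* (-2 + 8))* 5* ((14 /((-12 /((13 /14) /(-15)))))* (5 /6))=15808 /108045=0.15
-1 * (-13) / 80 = 13 / 80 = 0.16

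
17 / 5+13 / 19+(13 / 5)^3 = 51443 / 2375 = 21.66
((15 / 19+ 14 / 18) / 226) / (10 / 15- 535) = -134 / 10324923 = -0.00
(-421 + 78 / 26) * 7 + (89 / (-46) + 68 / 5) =-670297 / 230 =-2914.33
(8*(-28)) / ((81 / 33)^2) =-27104 / 729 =-37.18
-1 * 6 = -6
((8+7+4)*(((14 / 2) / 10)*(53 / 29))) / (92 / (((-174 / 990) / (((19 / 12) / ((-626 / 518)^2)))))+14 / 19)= -1874440877 / 43705384930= -0.04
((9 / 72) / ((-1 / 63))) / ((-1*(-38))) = -63 / 304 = -0.21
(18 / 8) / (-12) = -3 / 16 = -0.19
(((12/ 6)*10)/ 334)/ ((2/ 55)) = 275/ 167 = 1.65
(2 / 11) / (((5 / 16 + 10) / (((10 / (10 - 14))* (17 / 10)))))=-136 / 1815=-0.07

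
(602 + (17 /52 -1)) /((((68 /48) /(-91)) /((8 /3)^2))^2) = 108780765184 /867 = 125468010.59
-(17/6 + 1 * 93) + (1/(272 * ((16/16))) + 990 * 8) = 6384523/816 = 7824.17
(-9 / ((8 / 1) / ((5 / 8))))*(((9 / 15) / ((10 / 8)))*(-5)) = 27 / 16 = 1.69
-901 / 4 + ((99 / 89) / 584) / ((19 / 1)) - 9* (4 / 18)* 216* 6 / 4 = -862372699 / 987544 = -873.25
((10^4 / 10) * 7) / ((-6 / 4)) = -14000 / 3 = -4666.67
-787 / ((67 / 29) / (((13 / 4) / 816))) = -296699 / 218688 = -1.36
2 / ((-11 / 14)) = -28 / 11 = -2.55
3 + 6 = 9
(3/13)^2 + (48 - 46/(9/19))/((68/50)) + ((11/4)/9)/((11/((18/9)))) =-36.00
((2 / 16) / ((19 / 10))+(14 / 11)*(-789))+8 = -832753 / 836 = -996.12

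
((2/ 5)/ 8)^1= 1/ 20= 0.05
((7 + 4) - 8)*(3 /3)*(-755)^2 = 1710075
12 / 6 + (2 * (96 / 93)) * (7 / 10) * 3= 982 / 155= 6.34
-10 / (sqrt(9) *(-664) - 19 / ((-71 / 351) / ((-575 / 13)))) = 710 / 436407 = 0.00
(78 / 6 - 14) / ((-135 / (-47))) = -47 / 135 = -0.35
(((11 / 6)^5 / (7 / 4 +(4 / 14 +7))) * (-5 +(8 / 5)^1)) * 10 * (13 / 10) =-22649627 / 223560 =-101.31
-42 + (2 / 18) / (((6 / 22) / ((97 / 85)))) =-95323 / 2295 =-41.54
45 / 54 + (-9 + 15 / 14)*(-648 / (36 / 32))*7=191813 / 6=31968.83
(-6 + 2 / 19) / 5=-112 / 95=-1.18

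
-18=-18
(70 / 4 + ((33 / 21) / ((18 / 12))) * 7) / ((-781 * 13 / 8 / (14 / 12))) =-2086 / 91377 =-0.02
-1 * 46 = -46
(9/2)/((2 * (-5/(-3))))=1.35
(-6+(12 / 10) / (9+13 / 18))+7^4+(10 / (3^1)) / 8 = 25153171 / 10500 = 2395.54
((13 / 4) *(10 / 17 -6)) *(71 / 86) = -14.52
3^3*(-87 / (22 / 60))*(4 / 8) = -35235 / 11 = -3203.18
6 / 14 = 3 / 7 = 0.43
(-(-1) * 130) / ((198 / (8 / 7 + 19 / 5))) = 2249 / 693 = 3.25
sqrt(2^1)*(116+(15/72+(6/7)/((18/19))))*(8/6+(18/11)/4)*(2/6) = 2262625*sqrt(2)/33264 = 96.20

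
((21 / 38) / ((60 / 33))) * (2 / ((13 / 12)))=693 / 1235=0.56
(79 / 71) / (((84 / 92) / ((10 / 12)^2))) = 45425 / 53676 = 0.85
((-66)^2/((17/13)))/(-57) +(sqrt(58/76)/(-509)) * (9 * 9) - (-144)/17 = -16140/323 - 81 * sqrt(1102)/19342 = -50.11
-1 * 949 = -949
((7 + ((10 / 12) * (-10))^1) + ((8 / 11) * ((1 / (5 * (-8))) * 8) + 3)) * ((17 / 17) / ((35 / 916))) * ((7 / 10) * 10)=229916 / 825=278.69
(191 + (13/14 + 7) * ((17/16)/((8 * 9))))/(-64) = -2.99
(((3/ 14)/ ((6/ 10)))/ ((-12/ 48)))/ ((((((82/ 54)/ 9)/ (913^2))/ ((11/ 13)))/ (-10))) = 222812993700/ 3731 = 59719376.49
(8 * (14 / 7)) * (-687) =-10992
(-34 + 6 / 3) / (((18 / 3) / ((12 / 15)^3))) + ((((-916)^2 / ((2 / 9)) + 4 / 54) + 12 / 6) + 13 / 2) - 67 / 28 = 356808890077 / 94500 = 3775755.45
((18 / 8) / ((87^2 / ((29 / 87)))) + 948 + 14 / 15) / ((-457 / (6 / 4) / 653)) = -31267717193 / 15373480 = -2033.87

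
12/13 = 0.92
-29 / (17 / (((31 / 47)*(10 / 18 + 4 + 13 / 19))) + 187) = -805504 / 5330741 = -0.15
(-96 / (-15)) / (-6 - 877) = -32 / 4415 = -0.01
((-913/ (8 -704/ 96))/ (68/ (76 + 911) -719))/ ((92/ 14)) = 18923751/ 65281820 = 0.29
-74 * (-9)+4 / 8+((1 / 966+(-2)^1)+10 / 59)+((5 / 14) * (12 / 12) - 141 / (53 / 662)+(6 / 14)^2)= -23173794125 / 21144774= -1095.96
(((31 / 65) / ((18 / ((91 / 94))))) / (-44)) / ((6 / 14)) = -1519 / 1116720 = -0.00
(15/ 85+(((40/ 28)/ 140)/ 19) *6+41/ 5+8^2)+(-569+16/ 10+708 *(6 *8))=2650150408/ 79135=33488.98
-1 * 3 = -3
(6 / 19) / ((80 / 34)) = 51 / 380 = 0.13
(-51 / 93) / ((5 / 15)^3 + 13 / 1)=-459 / 10912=-0.04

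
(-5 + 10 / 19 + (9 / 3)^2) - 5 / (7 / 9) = -253 / 133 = -1.90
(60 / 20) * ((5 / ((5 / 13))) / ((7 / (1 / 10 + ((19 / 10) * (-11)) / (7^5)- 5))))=-27.31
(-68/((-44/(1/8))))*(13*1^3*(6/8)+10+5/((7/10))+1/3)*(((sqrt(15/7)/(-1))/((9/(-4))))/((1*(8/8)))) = 38879*sqrt(105)/116424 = 3.42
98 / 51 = 1.92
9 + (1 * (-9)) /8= 63 /8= 7.88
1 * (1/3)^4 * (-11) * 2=-22/81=-0.27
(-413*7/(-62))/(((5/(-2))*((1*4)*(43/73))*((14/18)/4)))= -271341/6665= -40.71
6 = 6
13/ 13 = 1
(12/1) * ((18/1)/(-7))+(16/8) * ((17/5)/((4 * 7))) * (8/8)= -2143/70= -30.61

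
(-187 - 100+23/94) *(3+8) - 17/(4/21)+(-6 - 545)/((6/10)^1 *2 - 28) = -40596893/12596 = -3223.00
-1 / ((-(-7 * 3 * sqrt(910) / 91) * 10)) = -0.01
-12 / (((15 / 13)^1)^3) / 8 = -2197 / 2250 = -0.98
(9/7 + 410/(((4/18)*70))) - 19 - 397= -5437/14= -388.36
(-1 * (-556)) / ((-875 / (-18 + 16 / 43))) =421448 / 37625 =11.20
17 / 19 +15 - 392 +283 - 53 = -2776 / 19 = -146.11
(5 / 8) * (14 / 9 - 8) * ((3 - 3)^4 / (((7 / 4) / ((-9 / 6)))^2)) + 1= 1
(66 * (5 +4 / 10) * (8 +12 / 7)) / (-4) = -30294 / 35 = -865.54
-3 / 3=-1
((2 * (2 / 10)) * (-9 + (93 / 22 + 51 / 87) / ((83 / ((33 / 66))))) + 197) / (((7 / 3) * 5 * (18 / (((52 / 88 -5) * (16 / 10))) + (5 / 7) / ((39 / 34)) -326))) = -7002140067 / 138507941825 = -0.05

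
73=73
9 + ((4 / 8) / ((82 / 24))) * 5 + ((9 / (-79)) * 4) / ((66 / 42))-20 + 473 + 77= 19219769 / 35629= 539.44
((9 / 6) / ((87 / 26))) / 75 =0.01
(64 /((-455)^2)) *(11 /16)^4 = 14641 /211993600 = 0.00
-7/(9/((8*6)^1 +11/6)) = -2093/54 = -38.76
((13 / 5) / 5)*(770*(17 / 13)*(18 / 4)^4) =8588349 / 40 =214708.72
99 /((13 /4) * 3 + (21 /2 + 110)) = 396 /521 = 0.76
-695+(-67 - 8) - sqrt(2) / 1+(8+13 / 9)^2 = -55145 / 81 - sqrt(2) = -682.22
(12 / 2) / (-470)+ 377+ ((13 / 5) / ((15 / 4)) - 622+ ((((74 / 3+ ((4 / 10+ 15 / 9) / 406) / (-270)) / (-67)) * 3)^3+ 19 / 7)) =-565487461628672159510739223 / 2327564218843925901000000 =-242.95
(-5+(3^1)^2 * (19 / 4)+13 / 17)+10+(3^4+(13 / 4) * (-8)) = 7039 / 68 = 103.51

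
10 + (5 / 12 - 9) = 17 / 12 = 1.42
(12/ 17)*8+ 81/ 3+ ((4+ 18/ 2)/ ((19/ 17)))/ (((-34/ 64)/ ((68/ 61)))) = 162349/ 19703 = 8.24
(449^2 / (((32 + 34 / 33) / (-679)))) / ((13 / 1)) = -4517273607 / 14170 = -318791.36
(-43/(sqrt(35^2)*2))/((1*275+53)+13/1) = -43/23870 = -0.00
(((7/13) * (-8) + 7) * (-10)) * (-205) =71750/13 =5519.23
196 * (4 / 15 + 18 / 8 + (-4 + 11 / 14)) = -2051 / 15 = -136.73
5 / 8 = 0.62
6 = 6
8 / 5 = 1.60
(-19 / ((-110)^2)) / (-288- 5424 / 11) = 19 / 9451200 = 0.00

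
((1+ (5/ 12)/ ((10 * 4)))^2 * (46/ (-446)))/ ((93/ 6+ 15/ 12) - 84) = 0.00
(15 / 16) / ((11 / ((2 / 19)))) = 15 / 1672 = 0.01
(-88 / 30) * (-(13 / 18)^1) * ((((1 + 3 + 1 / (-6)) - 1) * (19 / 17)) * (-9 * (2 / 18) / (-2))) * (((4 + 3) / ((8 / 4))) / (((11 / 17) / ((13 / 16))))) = 14.74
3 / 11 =0.27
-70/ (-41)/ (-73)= -70/ 2993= -0.02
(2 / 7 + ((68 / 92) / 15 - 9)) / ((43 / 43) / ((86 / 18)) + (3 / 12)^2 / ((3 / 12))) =-3599272 / 190785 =-18.87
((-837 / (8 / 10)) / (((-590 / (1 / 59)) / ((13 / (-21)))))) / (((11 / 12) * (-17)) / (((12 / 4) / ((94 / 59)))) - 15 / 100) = 0.00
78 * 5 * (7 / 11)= 248.18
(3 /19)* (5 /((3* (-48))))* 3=-5 /304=-0.02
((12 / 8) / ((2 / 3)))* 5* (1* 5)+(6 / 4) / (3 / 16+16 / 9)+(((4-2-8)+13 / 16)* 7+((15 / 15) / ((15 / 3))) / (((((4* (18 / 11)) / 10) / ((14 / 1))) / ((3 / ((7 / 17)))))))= 704567 / 13584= 51.87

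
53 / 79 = 0.67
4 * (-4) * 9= -144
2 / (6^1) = 1 / 3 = 0.33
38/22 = 19/11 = 1.73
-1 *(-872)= 872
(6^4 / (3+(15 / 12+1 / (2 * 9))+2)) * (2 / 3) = 31104 / 227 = 137.02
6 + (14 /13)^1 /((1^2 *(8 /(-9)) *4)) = 1185 /208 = 5.70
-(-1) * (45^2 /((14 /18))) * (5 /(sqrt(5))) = 18225 * sqrt(5) /7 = 5821.76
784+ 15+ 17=816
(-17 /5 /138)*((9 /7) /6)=-17 /3220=-0.01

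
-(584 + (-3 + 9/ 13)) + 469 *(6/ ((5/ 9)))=291428/ 65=4483.51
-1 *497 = -497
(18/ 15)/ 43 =6/ 215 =0.03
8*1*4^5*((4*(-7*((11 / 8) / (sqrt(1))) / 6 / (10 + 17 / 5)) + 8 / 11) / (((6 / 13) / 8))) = 233971712 / 6633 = 35273.89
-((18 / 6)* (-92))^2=-76176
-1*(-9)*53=477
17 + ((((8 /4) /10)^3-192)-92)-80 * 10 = -133374 /125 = -1066.99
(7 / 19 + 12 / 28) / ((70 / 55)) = 583 / 931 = 0.63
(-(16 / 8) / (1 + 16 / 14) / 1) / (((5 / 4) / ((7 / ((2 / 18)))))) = -1176 / 25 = -47.04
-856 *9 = -7704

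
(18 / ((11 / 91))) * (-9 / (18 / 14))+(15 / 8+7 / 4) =-91409 / 88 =-1038.74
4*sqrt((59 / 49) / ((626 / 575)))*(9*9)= 810*sqrt(849482) / 2191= 340.74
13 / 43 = 0.30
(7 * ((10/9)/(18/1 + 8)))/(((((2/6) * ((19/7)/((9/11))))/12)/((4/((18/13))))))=1960/209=9.38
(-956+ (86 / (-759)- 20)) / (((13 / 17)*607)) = -968830 / 460713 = -2.10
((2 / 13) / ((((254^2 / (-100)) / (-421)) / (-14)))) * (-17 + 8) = 2652300 / 209677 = 12.65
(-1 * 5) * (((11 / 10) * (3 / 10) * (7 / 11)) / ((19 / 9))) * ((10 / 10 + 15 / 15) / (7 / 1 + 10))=-189 / 3230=-0.06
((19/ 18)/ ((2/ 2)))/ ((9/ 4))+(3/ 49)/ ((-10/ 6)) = 8581/ 19845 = 0.43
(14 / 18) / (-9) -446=-36133 / 81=-446.09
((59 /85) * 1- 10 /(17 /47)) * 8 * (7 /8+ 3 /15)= -98513 /425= -231.80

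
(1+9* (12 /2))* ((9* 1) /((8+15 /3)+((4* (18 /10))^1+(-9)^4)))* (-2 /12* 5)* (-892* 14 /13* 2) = 25756500 /213889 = 120.42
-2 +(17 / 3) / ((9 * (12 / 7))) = -529 / 324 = -1.63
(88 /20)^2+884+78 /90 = 904.23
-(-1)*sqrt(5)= sqrt(5)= 2.24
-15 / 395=-0.04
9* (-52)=-468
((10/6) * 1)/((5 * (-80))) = -1/240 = -0.00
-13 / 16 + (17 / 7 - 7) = -603 / 112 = -5.38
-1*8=-8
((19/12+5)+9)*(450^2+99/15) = 63114557/20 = 3155727.85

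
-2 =-2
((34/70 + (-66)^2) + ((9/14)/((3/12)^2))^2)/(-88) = -1093259/21560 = -50.71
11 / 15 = 0.73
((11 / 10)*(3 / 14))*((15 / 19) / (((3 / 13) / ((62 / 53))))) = 0.94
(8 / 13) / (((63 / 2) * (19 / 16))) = 256 / 15561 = 0.02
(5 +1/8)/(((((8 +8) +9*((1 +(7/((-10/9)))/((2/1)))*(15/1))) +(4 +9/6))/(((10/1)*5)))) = -41/43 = -0.95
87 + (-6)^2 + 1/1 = 124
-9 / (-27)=1 / 3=0.33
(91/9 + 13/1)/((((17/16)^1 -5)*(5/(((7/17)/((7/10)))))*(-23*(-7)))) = -6656/1551879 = -0.00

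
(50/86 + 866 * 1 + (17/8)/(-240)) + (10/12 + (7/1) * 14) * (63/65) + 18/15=1034174881/1073280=963.56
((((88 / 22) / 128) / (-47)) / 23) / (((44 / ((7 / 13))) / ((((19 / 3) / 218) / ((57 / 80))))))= -35 / 2426334768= -0.00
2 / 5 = 0.40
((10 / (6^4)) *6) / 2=0.02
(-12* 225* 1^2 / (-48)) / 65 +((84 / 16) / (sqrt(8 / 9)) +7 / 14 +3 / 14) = 575 / 364 +63* sqrt(2) / 16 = 7.15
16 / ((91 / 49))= 112 / 13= 8.62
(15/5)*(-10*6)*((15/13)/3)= -900/13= -69.23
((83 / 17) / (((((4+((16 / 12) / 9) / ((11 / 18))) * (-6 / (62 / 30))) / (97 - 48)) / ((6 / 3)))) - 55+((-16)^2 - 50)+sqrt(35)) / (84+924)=sqrt(35) / 1008+571979 / 5140800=0.12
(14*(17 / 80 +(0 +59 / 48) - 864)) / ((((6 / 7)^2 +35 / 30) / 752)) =-13349090776 / 2795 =-4776061.10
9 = 9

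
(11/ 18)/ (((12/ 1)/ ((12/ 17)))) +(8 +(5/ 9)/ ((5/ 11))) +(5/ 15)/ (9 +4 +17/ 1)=7091/ 765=9.27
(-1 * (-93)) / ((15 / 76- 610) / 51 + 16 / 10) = -1802340 / 200717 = -8.98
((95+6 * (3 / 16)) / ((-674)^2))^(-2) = 13207467787264 / 591361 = 22334018.96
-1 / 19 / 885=-1 / 16815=-0.00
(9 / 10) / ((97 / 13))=117 / 970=0.12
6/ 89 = 0.07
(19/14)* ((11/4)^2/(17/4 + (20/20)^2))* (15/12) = 11495/4704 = 2.44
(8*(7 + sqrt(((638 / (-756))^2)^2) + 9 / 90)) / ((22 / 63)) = 5581187 / 31185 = 178.97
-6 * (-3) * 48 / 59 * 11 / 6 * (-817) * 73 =-94471344 / 59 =-1601209.22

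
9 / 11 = 0.82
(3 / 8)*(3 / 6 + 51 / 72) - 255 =-16291 / 64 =-254.55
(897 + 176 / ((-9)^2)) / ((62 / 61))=4442813 / 5022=884.67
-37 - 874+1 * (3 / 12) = -3643 / 4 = -910.75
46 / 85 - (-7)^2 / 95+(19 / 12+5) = 128077 / 19380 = 6.61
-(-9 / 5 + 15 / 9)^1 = 2 / 15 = 0.13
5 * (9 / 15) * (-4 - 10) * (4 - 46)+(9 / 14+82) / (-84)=2073307 / 1176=1763.02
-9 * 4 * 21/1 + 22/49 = -37022/49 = -755.55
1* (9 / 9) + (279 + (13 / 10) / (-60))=279.98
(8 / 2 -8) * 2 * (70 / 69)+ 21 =889 / 69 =12.88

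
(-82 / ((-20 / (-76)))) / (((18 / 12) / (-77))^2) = -36949528 / 45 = -821100.62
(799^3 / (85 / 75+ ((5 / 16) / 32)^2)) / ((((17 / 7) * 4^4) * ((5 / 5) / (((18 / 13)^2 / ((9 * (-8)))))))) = -2073935024640 / 107600441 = -19274.41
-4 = -4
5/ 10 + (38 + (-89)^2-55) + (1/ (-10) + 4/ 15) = 23714/ 3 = 7904.67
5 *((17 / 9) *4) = 340 / 9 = 37.78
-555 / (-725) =111 / 145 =0.77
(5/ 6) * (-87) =-145/ 2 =-72.50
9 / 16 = 0.56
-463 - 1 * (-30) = -433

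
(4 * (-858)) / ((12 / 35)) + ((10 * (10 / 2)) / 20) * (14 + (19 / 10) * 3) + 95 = -9865.75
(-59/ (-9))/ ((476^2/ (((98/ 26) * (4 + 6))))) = 295/ 270504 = 0.00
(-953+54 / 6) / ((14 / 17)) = -8024 / 7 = -1146.29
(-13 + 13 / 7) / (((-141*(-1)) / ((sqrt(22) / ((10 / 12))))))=-156*sqrt(22) / 1645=-0.44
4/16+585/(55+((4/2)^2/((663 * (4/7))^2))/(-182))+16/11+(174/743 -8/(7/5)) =3947643742055491/575390403908012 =6.86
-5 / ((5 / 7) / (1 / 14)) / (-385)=1 / 770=0.00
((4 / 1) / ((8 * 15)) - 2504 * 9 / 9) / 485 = -75119 / 14550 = -5.16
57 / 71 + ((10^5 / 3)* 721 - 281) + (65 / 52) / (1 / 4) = 5119041383 / 213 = 24033058.14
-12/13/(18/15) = -10/13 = -0.77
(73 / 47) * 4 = 292 / 47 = 6.21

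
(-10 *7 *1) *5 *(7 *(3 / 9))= -2450 / 3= -816.67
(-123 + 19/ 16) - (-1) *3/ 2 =-1925/ 16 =-120.31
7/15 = 0.47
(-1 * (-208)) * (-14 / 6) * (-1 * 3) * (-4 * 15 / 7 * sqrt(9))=-37440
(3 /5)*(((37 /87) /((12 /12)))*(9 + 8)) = 4.34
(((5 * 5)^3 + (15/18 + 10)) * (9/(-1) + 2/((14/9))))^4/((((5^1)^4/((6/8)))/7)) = 2439497664945312866163/1372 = 1778059522554892759.59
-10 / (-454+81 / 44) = 88 / 3979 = 0.02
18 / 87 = 6 / 29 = 0.21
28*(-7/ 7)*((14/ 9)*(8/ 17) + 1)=-7420/ 153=-48.50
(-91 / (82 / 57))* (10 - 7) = -15561 / 82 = -189.77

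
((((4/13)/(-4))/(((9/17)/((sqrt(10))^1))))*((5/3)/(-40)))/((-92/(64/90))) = -17*sqrt(10)/363285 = -0.00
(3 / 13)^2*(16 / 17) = 144 / 2873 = 0.05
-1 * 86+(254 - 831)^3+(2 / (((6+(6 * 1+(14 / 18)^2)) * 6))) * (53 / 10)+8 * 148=-1961330124919 / 10210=-192098934.86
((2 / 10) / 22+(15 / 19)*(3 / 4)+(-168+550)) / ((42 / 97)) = 51709827 / 58520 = 883.63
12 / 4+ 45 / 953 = 2904 / 953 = 3.05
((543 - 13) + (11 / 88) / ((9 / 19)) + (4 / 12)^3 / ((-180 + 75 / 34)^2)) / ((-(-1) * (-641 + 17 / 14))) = -29297897486711 / 35349147135900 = -0.83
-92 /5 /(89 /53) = -4876 /445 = -10.96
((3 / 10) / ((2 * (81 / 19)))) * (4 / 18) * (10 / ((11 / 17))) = 323 / 2673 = 0.12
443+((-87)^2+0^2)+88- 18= 8082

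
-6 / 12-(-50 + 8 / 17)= 1667 / 34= 49.03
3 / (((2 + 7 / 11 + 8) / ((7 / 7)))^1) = 11 / 39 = 0.28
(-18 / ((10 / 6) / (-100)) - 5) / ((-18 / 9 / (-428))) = 230050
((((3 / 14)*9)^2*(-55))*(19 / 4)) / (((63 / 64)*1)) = -338580 / 343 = -987.11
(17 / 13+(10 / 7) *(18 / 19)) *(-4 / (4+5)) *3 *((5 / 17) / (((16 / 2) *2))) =-23005 / 352716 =-0.07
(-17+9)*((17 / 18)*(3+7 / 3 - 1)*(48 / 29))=-14144 / 261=-54.19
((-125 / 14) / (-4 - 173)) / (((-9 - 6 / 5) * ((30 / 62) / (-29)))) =112375 / 379134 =0.30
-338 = -338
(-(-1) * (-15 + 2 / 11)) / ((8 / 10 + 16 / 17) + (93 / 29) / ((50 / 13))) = -4017950 / 698203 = -5.75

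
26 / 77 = 0.34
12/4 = 3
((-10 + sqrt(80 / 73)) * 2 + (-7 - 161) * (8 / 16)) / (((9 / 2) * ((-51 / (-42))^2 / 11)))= -448448 / 2601 + 34496 * sqrt(365) / 189873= -168.94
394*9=3546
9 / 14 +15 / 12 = 53 / 28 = 1.89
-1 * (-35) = 35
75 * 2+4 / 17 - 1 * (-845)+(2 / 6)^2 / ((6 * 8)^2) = 350832401 / 352512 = 995.24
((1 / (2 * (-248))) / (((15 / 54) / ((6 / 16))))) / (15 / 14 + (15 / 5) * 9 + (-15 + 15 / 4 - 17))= 189 / 12400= 0.02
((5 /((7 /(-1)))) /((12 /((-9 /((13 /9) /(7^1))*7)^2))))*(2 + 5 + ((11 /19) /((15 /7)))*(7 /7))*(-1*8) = 1036194768 /3211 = 322701.58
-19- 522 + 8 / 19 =-10271 / 19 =-540.58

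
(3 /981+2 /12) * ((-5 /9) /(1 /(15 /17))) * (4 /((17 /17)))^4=-118400 /5559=-21.30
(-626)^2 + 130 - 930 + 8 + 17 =391101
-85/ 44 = -1.93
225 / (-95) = -45 / 19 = -2.37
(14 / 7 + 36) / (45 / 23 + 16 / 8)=874 / 91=9.60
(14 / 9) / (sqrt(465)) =14 * sqrt(465) / 4185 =0.07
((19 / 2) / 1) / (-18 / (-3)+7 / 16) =1.48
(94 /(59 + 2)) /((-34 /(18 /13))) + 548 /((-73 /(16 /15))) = -119127778 /14761695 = -8.07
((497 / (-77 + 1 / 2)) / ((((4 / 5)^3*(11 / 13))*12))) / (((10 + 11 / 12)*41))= -807625 / 289260576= -0.00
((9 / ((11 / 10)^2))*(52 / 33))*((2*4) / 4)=23.44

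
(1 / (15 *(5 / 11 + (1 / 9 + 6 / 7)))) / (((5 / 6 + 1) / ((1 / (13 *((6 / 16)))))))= 168 / 32045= 0.01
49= 49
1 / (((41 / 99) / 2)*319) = 18 / 1189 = 0.02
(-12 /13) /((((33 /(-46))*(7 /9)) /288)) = 476928 /1001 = 476.45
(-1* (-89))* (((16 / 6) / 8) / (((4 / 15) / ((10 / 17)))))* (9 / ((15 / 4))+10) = 13795 / 17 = 811.47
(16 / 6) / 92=2 / 69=0.03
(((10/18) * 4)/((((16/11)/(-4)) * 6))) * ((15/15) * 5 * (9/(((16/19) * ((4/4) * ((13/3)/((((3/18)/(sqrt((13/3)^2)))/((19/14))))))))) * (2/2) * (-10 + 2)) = 1925/676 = 2.85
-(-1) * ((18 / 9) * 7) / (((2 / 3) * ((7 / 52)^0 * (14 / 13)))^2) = 1521 / 56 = 27.16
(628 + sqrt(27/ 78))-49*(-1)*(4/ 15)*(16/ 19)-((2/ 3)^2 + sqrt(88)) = -2*sqrt(22) + 3*sqrt(26)/ 26 + 545968/ 855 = 629.77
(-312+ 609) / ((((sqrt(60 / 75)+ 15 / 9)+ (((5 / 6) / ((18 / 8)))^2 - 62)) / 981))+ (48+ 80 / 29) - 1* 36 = -4223773525973 / 875132971 - 28152555534* sqrt(5) / 875132971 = -4898.37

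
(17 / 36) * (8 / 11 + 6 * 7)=3995 / 198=20.18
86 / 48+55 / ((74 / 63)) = 43171 / 888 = 48.62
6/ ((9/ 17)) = 34/ 3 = 11.33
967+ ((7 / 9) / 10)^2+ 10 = 7913749 / 8100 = 977.01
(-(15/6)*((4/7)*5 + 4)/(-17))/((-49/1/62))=-7440/5831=-1.28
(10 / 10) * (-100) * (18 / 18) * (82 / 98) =-4100 / 49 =-83.67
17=17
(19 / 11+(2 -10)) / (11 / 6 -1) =-7.53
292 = 292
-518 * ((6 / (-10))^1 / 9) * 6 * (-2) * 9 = -18648 / 5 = -3729.60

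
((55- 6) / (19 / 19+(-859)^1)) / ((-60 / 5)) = 0.00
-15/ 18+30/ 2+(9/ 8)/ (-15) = 14.09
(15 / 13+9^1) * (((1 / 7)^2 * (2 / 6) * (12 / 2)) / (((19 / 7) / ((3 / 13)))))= 0.04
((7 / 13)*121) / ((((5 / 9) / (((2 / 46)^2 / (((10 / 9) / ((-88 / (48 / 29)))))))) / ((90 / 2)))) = -65656899 / 137540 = -477.37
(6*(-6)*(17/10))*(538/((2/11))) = -905454/5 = -181090.80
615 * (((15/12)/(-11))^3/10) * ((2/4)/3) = -5125/340736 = -0.02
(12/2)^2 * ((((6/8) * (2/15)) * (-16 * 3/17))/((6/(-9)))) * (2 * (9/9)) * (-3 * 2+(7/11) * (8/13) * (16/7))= -378432/2431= -155.67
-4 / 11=-0.36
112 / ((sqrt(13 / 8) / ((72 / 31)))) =16128 * sqrt(26) / 403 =204.06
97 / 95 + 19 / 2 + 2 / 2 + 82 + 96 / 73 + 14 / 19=1325597 / 13870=95.57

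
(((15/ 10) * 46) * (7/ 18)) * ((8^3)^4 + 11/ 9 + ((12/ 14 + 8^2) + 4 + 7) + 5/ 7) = 99574521903187/ 54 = 1843972627836.80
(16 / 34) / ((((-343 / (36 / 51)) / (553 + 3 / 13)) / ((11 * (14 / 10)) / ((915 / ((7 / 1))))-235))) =247309520384 / 1965192775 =125.84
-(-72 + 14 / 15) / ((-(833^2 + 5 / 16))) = -17056 / 166533435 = -0.00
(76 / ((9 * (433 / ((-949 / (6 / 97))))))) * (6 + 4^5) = -3602954420 / 11691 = -308181.89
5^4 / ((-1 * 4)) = -625 / 4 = -156.25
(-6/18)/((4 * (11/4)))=-1/33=-0.03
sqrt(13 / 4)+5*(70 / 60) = 7.64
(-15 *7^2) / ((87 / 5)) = -1225 / 29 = -42.24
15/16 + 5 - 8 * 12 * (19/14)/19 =-103/112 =-0.92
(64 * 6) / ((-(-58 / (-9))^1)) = -1728 / 29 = -59.59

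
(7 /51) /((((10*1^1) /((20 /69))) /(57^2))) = 5054 /391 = 12.93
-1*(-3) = 3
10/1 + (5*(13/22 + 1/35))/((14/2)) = 11257/1078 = 10.44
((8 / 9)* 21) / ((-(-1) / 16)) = 896 / 3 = 298.67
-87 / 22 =-3.95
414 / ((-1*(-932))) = 207 / 466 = 0.44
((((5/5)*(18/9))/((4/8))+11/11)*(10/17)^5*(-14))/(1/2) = -14000000/1419857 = -9.86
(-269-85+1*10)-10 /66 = -11357 /33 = -344.15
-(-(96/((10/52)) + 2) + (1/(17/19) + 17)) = 41062/85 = 483.08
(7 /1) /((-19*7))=-1 /19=-0.05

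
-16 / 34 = -8 / 17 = -0.47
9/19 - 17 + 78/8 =-515/76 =-6.78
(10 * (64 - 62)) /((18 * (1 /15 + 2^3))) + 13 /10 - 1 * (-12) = 48779 /3630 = 13.44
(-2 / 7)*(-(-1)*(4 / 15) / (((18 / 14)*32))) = -1 / 540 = -0.00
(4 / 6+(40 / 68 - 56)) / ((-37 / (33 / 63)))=30712 / 39627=0.78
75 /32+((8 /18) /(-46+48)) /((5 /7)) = 3823 /1440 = 2.65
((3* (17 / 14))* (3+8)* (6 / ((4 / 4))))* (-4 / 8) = -1683 / 14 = -120.21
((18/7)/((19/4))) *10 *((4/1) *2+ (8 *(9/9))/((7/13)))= 115200/931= 123.74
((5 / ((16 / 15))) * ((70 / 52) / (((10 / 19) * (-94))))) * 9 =-89775 / 78208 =-1.15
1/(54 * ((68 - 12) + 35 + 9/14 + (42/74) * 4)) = 259/1313469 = 0.00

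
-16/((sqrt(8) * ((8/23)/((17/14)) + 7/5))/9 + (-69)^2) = -2620319187600/779708718597817 + 206260320 * sqrt(2)/779708718597817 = -0.00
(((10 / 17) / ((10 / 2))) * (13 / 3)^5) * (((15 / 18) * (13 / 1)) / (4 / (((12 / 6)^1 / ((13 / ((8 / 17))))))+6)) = 19307236 / 607257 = 31.79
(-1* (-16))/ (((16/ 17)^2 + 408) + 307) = 4624/ 206891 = 0.02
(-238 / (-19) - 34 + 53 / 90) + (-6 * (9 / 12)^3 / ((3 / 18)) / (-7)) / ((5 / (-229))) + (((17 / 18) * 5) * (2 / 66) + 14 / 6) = -74437585 / 632016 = -117.78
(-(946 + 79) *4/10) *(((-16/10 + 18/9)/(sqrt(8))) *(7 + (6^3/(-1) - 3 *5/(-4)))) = 33661 *sqrt(2)/4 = 11900.96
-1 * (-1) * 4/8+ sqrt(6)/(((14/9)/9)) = 1/2+ 81 * sqrt(6)/14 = 14.67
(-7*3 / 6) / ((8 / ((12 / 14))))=-0.38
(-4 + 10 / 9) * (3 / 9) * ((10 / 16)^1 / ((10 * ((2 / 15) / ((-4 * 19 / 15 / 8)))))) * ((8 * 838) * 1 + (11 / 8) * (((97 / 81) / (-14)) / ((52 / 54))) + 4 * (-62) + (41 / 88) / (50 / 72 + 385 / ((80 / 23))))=189056574925091 / 102436088832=1845.61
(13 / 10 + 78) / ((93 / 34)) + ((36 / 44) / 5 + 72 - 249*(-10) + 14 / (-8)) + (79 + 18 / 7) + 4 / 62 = 382546489 / 143220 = 2671.04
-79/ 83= -0.95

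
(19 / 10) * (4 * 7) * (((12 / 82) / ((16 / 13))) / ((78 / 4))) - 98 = -40047 / 410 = -97.68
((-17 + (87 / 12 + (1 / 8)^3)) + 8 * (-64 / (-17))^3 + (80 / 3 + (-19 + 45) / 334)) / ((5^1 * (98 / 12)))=111872867297 / 10291988224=10.87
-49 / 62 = -0.79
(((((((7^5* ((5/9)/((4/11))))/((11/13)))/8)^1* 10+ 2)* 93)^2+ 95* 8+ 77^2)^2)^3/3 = 1239029735494537785319866000000000000000000000000000000000000000000000000000000.00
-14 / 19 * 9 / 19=-126 / 361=-0.35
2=2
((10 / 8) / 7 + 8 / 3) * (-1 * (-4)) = 239 / 21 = 11.38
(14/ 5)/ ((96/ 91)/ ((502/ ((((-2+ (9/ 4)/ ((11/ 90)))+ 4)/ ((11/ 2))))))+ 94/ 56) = 154770616/ 93214445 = 1.66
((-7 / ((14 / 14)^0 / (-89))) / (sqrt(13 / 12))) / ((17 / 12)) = 422.51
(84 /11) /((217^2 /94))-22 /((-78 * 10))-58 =-1672558253 /28858830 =-57.96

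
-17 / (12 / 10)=-85 / 6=-14.17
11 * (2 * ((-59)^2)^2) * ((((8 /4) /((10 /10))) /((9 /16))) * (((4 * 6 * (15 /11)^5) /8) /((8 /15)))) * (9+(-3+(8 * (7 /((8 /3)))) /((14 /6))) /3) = 368064840375000 /1331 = 276532562265.21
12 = 12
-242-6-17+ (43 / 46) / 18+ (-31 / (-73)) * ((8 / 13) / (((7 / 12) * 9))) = -1457047619 / 5500404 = -264.90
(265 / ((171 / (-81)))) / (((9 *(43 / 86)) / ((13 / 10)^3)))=-116441 / 1900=-61.28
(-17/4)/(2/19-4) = 1.09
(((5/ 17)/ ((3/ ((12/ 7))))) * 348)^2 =48441600/ 14161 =3420.78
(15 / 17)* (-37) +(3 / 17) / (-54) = -9991 / 306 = -32.65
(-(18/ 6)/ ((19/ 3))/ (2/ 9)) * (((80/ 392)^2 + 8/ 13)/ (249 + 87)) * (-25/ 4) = 3460725/ 132842528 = 0.03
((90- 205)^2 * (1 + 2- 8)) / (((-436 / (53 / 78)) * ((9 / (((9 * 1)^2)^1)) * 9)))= 3504625 / 34008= 103.05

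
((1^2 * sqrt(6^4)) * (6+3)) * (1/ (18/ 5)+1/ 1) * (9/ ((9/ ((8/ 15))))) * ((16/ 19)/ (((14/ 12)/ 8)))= 847872/ 665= 1275.00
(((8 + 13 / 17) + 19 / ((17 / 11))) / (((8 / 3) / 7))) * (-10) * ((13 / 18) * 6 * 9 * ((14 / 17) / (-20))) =1026207 / 1156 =887.72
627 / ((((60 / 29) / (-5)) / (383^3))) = -340518417107 / 4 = -85129604276.75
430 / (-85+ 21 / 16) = -6880 / 1339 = -5.14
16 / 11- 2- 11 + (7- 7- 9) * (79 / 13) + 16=-7184 / 143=-50.24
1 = 1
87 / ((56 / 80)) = 870 / 7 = 124.29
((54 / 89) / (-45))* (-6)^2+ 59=26039 / 445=58.51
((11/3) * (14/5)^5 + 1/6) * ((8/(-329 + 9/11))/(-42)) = 130187783/355359375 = 0.37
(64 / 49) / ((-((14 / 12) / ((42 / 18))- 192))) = 128 / 18767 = 0.01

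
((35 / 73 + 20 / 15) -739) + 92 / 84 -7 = -379720 / 511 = -743.09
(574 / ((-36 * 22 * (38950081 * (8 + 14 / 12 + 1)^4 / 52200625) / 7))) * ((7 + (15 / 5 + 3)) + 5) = -67956444045000 / 5932262913094331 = -0.01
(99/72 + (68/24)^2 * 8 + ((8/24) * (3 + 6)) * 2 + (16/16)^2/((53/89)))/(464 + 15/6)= 279623/1780164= 0.16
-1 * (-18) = 18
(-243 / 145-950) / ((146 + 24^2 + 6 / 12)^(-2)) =-57626566765 / 116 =-496780747.97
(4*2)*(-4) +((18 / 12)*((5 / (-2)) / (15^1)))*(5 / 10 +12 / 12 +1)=-261 / 8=-32.62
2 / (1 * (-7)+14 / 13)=-26 / 77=-0.34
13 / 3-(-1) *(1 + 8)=40 / 3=13.33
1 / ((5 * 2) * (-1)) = -1 / 10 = -0.10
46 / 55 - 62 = -3364 / 55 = -61.16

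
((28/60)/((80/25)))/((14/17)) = 17/96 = 0.18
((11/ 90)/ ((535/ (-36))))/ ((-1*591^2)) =22/ 934326675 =0.00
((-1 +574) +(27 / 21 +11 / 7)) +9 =4094 / 7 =584.86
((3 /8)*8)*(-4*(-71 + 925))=-10248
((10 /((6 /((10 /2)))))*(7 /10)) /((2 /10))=175 /6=29.17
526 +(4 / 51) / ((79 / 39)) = 706470 / 1343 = 526.04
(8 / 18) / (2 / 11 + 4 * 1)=22 / 207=0.11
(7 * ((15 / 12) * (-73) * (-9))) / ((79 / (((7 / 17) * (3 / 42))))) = 22995 / 10744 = 2.14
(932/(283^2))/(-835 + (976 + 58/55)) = 51260/625735357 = 0.00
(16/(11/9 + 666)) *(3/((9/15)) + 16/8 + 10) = 2448/6005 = 0.41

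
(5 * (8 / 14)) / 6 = 10 / 21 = 0.48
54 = 54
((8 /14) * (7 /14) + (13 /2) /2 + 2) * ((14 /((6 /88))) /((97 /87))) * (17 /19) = 1681130 /1843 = 912.17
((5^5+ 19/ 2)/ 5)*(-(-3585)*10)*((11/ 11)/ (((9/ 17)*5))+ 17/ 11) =1426373032/ 33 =43223425.21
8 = 8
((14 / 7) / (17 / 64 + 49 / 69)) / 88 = 1104 / 47399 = 0.02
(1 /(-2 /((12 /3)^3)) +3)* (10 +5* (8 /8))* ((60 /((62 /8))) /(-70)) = 10440 /217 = 48.11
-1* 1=-1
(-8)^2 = 64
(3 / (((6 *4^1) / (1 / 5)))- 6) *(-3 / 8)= 717 / 320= 2.24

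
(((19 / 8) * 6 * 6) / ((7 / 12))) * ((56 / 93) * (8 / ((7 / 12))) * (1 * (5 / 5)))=262656 / 217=1210.40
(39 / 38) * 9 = 351 / 38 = 9.24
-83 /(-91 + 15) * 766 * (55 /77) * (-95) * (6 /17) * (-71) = 169276425 /119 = 1422490.97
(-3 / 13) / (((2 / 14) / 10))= -210 / 13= -16.15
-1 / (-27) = 1 / 27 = 0.04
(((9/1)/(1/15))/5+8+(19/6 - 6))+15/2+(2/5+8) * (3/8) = 2569/60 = 42.82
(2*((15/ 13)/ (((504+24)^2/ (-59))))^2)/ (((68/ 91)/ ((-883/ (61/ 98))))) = -26357174725/ 116416701333504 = -0.00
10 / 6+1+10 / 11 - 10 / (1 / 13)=-4172 / 33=-126.42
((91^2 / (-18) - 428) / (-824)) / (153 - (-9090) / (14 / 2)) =111895 / 150707952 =0.00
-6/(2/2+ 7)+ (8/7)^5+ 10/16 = 245337/134456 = 1.82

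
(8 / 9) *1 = 8 / 9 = 0.89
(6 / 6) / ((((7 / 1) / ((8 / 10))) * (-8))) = -1 / 70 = -0.01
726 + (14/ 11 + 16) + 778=16734/ 11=1521.27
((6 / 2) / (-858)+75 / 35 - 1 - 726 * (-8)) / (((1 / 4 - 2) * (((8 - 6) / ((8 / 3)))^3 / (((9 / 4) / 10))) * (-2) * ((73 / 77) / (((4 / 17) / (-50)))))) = -186078352 / 42349125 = -4.39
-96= -96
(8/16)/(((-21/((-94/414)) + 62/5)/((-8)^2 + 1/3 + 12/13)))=598075/1922622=0.31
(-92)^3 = -778688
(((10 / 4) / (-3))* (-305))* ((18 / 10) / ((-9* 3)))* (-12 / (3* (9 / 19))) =11590 / 81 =143.09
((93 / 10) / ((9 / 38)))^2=1541.87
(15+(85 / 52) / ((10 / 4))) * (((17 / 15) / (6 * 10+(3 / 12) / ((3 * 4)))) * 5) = 55352 / 37453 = 1.48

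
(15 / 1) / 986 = 15 / 986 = 0.02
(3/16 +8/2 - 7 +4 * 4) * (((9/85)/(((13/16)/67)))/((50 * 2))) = 127233/110500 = 1.15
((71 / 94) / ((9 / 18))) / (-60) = -0.03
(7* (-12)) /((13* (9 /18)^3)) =-672 /13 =-51.69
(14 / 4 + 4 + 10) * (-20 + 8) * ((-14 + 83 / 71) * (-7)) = -1339170 / 71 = -18861.55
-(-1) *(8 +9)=17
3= 3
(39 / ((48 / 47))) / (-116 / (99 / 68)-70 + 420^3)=60489 / 117355154912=0.00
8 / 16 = 1 / 2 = 0.50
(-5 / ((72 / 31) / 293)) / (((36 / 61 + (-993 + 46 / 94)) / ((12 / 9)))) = 130204805 / 153567144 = 0.85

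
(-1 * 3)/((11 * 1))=-3/11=-0.27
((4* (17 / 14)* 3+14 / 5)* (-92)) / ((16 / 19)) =-66424 / 35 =-1897.83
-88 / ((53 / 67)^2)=-140.63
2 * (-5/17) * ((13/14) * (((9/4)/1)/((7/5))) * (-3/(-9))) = -975/3332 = -0.29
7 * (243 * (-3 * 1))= -5103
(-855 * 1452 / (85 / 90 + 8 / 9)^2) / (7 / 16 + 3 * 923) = -5909760 / 44311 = -133.37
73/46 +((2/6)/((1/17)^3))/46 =2566/69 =37.19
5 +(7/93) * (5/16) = 7475/1488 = 5.02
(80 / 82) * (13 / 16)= 65 / 82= 0.79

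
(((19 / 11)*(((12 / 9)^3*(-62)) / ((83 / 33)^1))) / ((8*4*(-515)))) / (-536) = -0.00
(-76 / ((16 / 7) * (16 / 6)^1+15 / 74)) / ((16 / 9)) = -132867 / 19574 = -6.79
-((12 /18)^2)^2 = -16 /81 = -0.20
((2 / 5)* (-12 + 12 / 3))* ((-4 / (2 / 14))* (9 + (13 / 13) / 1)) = 896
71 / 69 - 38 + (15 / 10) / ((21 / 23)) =-34127 / 966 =-35.33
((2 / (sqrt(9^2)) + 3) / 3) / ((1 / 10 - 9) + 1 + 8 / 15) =-290 / 1989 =-0.15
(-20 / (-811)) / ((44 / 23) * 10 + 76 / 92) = 460 / 372249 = 0.00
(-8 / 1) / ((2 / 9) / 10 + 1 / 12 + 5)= -1440 / 919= -1.57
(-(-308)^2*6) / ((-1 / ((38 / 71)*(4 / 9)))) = 28838656 / 213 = 135392.75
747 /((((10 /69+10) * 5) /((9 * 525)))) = 1391661 /20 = 69583.05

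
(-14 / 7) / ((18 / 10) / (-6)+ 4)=-20 / 37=-0.54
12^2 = 144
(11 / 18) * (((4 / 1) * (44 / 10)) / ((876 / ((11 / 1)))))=1331 / 9855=0.14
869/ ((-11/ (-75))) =5925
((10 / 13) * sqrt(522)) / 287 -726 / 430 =-363 / 215 + 30 * sqrt(58) / 3731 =-1.63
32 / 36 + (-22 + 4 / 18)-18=-350 / 9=-38.89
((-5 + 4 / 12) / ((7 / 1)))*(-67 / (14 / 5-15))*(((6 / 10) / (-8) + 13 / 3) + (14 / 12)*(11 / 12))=-64253 / 3294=-19.51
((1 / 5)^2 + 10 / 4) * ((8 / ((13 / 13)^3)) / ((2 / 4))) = 1016 / 25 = 40.64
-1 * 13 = -13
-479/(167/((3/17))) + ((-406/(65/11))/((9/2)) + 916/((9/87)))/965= 13869382847/1602686475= 8.65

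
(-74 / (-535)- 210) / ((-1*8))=28069 / 1070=26.23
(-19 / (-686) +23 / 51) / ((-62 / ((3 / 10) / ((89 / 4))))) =-16747 / 160877290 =-0.00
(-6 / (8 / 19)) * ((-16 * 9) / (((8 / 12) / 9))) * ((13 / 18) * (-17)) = -340119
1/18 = 0.06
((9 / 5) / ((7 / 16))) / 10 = 72 / 175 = 0.41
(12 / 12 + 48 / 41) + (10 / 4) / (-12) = 1931 / 984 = 1.96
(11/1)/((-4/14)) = -77/2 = -38.50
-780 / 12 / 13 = -5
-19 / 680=-0.03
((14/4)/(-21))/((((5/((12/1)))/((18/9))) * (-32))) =1/40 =0.02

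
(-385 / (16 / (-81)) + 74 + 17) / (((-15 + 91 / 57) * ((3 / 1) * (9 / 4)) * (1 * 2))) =-620179 / 55008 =-11.27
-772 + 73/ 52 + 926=8081/ 52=155.40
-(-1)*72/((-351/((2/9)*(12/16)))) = -4/117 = -0.03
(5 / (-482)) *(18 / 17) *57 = -2565 / 4097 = -0.63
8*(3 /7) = 24 /7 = 3.43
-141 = -141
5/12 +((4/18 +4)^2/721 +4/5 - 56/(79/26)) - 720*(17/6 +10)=-854193968611/92273580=-9257.19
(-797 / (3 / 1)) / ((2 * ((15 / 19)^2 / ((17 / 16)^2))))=-83150213 / 345600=-240.60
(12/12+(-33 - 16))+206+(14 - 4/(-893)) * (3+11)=316178/893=354.06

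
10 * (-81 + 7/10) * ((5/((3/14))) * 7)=-393470/3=-131156.67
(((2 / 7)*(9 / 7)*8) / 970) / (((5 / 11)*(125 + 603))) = 99 / 10813075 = 0.00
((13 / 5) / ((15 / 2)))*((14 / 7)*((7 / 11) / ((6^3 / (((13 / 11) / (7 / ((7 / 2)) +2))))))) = 1183 / 1960200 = 0.00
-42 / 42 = -1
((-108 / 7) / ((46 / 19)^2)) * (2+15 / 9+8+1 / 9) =-114798 / 3703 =-31.00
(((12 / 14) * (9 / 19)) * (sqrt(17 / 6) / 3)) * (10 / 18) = 5 * sqrt(102) / 399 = 0.13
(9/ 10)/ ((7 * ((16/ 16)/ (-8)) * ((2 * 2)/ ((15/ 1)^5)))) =-1366875/ 7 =-195267.86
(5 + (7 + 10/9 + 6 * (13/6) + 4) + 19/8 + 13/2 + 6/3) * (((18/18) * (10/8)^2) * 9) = 73775/128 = 576.37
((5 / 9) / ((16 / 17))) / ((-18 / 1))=-85 / 2592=-0.03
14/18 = 7/9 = 0.78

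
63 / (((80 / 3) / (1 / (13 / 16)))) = 189 / 65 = 2.91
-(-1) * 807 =807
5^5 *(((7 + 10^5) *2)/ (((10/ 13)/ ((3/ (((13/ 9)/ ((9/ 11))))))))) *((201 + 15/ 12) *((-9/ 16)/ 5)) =-22117585622625/ 704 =-31417025032.14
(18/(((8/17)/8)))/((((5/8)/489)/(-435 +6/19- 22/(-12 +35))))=-45578516400/437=-104298664.53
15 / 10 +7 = 17 / 2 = 8.50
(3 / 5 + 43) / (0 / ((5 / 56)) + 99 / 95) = 4142 / 99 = 41.84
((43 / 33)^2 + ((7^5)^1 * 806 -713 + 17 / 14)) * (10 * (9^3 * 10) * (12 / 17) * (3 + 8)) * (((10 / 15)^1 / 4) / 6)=212986714124.94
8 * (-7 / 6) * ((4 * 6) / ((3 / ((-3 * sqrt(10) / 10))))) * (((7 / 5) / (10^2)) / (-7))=-28 * sqrt(10) / 625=-0.14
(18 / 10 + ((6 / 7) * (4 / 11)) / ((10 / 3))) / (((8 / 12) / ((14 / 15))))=729 / 275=2.65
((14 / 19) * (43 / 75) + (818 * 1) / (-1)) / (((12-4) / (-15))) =145631 / 95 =1532.96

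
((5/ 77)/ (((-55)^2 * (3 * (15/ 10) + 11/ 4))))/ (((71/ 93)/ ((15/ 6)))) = 186/ 19183703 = 0.00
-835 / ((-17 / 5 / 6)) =25050 / 17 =1473.53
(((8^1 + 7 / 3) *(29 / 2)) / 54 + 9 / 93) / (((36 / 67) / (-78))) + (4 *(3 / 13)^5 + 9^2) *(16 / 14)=-50789630946101 / 156629209464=-324.27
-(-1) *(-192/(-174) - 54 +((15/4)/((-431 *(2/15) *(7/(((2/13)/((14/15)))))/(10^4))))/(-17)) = -7037292916/135351671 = -51.99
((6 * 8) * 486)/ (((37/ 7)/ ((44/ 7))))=1026432/ 37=27741.41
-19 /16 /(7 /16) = -19 /7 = -2.71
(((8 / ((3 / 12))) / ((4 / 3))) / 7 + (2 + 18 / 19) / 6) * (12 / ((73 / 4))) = 2.58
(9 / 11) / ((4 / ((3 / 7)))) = 27 / 308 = 0.09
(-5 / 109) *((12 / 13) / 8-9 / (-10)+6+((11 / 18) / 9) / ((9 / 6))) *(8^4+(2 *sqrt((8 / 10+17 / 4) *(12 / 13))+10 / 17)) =-862964974 / 650403-223046 *sqrt(19695) / 22381515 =-1328.21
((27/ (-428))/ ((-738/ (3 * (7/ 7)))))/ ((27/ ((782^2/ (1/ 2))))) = 152881/ 13161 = 11.62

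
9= 9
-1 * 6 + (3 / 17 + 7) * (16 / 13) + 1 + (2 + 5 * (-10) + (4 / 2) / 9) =-87407 / 1989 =-43.95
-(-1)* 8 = 8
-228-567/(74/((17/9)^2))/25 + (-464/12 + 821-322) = 1283381/5550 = 231.24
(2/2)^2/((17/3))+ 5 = 88/17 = 5.18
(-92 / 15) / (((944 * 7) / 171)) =-1311 / 8260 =-0.16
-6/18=-1/3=-0.33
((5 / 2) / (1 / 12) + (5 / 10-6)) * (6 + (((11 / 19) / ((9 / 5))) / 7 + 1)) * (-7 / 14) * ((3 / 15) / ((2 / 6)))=-29519 / 570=-51.79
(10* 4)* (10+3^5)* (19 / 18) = 96140 / 9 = 10682.22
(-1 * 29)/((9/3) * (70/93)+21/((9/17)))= -2697/3899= -0.69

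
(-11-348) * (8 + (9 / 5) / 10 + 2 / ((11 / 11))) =-182731 / 50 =-3654.62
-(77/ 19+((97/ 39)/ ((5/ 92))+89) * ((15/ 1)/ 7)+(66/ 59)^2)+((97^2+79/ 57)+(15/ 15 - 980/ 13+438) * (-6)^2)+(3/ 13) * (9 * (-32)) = 21039924172/ 950313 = 22139.99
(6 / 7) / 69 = 0.01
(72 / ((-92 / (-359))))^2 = 41757444 / 529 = 78936.57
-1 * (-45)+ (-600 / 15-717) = -712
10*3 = 30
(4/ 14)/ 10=0.03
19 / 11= 1.73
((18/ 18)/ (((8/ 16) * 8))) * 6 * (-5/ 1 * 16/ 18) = -20/ 3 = -6.67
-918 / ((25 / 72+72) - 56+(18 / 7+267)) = -462672 / 144103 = -3.21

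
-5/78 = -0.06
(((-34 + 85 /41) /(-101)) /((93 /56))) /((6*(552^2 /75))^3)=143171875 /10894884874122206380032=0.00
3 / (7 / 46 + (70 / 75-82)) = -2070 / 55831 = -0.04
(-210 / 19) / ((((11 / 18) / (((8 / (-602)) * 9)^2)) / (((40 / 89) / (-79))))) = 27993600 / 19019466697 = 0.00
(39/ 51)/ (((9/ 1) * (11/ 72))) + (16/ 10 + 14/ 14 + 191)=181536/ 935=194.16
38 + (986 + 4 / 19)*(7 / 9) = 15296 / 19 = 805.05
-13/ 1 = -13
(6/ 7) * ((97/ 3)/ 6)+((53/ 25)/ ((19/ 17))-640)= -6319004/ 9975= -633.48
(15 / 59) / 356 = 15 / 21004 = 0.00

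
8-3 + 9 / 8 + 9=121 / 8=15.12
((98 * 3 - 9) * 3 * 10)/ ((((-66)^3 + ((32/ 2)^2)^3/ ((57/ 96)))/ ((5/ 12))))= 135375/ 1062816976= 0.00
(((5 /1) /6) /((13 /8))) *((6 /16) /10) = 1 /52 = 0.02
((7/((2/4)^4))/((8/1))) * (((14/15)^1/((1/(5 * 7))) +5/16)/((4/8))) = 11081/12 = 923.42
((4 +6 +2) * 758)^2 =82737216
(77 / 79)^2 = 0.95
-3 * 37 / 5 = -111 / 5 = -22.20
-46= -46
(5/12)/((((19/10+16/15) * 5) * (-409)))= -5/72802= -0.00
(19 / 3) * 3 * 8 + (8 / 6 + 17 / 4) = 1891 / 12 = 157.58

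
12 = 12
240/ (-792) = -10/ 33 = -0.30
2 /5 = 0.40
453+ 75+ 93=621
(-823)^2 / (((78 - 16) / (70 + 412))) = 163236289 / 31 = 5265686.74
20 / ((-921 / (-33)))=220 / 307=0.72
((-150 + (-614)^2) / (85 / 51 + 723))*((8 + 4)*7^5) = 114005712996 / 1087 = 104881060.71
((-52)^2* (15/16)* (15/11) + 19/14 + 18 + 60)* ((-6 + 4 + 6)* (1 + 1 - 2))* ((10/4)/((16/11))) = 0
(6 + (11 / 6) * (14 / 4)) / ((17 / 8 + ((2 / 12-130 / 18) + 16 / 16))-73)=-894 / 5539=-0.16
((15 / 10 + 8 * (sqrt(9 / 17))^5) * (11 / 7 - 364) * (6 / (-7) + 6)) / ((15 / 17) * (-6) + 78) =-14795784 * sqrt(17) / 1458583 - 388161 / 10094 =-80.28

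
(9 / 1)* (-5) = -45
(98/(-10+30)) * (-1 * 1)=-4.90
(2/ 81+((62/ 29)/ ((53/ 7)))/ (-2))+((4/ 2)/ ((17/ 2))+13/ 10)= 30028207/ 21164490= 1.42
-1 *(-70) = 70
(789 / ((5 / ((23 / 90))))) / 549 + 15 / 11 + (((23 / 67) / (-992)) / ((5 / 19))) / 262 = 11334356050931 / 7887040286400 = 1.44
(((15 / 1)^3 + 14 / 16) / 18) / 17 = 27007 / 2448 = 11.03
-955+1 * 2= -953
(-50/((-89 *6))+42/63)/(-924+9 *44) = -203/140976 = -0.00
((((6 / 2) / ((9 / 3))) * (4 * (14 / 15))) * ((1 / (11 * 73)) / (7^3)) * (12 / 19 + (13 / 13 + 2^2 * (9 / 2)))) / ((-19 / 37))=-110408 / 213064005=-0.00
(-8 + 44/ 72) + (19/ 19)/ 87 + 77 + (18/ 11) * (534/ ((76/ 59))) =747.98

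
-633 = -633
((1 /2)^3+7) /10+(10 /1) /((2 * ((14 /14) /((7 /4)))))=757 /80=9.46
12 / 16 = 3 / 4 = 0.75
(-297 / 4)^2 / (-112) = -88209 / 1792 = -49.22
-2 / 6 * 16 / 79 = -16 / 237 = -0.07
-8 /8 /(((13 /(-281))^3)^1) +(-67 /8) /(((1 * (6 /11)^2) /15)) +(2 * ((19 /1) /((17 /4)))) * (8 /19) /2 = 34703690381 /3585504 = 9678.89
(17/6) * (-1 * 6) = -17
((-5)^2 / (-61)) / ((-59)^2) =-25 / 212341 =-0.00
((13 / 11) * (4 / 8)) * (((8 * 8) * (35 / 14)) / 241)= 1040 / 2651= 0.39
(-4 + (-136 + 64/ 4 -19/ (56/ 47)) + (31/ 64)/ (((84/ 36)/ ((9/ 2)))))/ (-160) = 24911/ 28672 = 0.87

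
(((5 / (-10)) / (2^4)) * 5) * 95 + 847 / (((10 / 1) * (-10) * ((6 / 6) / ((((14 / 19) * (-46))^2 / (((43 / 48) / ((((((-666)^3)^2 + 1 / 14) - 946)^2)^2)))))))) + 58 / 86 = -54760311449332278841169696474583749966883725228743706584867757648429962554969951 / 86928800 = -629944407944573936844517500000000000000000000000000000000000000000000000.00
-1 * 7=-7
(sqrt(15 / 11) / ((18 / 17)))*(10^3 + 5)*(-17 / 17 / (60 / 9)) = -1139*sqrt(165) / 88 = -166.26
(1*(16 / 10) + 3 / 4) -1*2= 7 / 20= 0.35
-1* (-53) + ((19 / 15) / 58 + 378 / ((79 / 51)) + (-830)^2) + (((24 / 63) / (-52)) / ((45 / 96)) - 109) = 2585911714213 / 3752658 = 689088.03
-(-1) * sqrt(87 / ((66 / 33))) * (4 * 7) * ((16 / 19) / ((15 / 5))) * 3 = 224 * sqrt(174) / 19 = 155.51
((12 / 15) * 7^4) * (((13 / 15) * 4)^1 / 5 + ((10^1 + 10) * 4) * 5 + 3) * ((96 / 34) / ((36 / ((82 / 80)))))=350646842 / 5625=62337.22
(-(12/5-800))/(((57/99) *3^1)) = 43868/95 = 461.77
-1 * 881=-881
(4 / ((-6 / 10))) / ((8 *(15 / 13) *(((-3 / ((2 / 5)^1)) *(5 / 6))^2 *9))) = -104 / 50625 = -0.00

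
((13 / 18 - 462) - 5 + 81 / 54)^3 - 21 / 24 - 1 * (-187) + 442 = -100399915.75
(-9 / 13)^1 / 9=-1 / 13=-0.08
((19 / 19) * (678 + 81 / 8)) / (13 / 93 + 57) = 511965 / 42512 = 12.04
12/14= 6/7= 0.86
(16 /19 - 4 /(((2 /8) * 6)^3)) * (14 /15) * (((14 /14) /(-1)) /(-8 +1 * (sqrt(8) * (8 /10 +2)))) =-3.98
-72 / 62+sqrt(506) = -36 / 31+sqrt(506) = 21.33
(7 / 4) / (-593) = -7 / 2372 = -0.00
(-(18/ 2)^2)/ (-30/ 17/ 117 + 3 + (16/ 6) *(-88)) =53703/ 153605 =0.35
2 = 2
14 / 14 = 1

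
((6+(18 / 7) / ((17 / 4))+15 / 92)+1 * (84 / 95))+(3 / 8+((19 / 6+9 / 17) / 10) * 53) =34467395 / 1248072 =27.62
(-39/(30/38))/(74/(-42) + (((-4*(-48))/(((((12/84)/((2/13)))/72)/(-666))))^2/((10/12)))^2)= -740729535/208672757681722602907666876916883731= -0.00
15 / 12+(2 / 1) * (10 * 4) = 325 / 4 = 81.25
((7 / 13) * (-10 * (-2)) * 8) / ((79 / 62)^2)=4305280 / 81133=53.06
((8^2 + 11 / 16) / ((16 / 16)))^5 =1132665925.64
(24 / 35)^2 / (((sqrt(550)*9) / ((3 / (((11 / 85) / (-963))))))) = -1571616*sqrt(22) / 148225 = -49.73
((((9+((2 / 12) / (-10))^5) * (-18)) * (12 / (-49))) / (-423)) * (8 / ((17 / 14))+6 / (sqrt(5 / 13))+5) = -1378684799803 / 1268492400000 - 6998399999 * sqrt(65) / 62181000000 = -1.99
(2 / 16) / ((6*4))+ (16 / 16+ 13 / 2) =1441 / 192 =7.51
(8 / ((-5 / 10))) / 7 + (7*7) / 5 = 263 / 35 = 7.51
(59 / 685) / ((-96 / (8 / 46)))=-59 / 378120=-0.00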